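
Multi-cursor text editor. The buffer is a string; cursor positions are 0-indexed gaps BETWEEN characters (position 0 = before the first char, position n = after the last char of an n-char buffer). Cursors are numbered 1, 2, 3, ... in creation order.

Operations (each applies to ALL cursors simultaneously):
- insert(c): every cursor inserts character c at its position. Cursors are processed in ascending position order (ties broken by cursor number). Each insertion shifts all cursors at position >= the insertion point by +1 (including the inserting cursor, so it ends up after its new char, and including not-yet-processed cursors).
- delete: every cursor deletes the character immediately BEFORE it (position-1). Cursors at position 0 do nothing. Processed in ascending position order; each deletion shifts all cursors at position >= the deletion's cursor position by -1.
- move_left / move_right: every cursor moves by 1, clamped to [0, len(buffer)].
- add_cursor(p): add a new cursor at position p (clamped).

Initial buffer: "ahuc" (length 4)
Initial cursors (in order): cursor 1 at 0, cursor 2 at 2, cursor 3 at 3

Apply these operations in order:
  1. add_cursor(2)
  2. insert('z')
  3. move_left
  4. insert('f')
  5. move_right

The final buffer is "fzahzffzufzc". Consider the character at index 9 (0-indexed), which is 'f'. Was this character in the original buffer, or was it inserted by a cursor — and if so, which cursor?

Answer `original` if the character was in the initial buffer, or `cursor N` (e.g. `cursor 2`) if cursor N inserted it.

Answer: cursor 3

Derivation:
After op 1 (add_cursor(2)): buffer="ahuc" (len 4), cursors c1@0 c2@2 c4@2 c3@3, authorship ....
After op 2 (insert('z')): buffer="zahzzuzc" (len 8), cursors c1@1 c2@5 c4@5 c3@7, authorship 1..24.3.
After op 3 (move_left): buffer="zahzzuzc" (len 8), cursors c1@0 c2@4 c4@4 c3@6, authorship 1..24.3.
After op 4 (insert('f')): buffer="fzahzffzufzc" (len 12), cursors c1@1 c2@7 c4@7 c3@10, authorship 11..2244.33.
After op 5 (move_right): buffer="fzahzffzufzc" (len 12), cursors c1@2 c2@8 c4@8 c3@11, authorship 11..2244.33.
Authorship (.=original, N=cursor N): 1 1 . . 2 2 4 4 . 3 3 .
Index 9: author = 3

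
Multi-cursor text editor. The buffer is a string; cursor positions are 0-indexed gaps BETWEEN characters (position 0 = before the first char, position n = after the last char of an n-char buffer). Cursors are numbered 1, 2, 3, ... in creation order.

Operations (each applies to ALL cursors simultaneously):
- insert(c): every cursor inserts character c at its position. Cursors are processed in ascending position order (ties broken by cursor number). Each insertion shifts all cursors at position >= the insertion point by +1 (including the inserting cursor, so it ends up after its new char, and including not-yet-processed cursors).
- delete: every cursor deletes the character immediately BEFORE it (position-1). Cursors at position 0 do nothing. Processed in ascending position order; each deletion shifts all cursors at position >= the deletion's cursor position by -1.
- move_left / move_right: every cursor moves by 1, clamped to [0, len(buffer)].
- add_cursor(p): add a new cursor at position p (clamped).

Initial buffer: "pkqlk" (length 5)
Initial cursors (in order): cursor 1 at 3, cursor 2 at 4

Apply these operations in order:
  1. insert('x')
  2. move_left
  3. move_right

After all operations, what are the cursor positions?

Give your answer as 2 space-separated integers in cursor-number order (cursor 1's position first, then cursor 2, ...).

Answer: 4 6

Derivation:
After op 1 (insert('x')): buffer="pkqxlxk" (len 7), cursors c1@4 c2@6, authorship ...1.2.
After op 2 (move_left): buffer="pkqxlxk" (len 7), cursors c1@3 c2@5, authorship ...1.2.
After op 3 (move_right): buffer="pkqxlxk" (len 7), cursors c1@4 c2@6, authorship ...1.2.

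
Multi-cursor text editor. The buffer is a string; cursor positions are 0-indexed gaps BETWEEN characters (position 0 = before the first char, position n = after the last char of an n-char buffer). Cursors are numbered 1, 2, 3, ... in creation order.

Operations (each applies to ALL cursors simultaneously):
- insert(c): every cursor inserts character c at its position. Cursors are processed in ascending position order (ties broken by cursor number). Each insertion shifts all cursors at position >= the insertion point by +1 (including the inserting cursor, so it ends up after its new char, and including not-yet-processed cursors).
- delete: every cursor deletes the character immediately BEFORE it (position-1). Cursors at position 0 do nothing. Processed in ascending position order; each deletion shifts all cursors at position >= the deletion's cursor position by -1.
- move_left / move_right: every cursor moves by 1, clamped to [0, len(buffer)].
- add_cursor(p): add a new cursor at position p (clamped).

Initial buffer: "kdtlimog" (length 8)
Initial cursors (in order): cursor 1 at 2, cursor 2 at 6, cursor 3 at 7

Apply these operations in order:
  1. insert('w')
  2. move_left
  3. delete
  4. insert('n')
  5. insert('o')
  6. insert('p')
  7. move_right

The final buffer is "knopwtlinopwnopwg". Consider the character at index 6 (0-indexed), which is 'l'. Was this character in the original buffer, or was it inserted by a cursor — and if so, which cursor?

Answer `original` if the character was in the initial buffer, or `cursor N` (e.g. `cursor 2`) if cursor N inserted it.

Answer: original

Derivation:
After op 1 (insert('w')): buffer="kdwtlimwowg" (len 11), cursors c1@3 c2@8 c3@10, authorship ..1....2.3.
After op 2 (move_left): buffer="kdwtlimwowg" (len 11), cursors c1@2 c2@7 c3@9, authorship ..1....2.3.
After op 3 (delete): buffer="kwtliwwg" (len 8), cursors c1@1 c2@5 c3@6, authorship .1...23.
After op 4 (insert('n')): buffer="knwtlinwnwg" (len 11), cursors c1@2 c2@7 c3@9, authorship .11...2233.
After op 5 (insert('o')): buffer="knowtlinownowg" (len 14), cursors c1@3 c2@9 c3@12, authorship .111...222333.
After op 6 (insert('p')): buffer="knopwtlinopwnopwg" (len 17), cursors c1@4 c2@11 c3@15, authorship .1111...22223333.
After op 7 (move_right): buffer="knopwtlinopwnopwg" (len 17), cursors c1@5 c2@12 c3@16, authorship .1111...22223333.
Authorship (.=original, N=cursor N): . 1 1 1 1 . . . 2 2 2 2 3 3 3 3 .
Index 6: author = original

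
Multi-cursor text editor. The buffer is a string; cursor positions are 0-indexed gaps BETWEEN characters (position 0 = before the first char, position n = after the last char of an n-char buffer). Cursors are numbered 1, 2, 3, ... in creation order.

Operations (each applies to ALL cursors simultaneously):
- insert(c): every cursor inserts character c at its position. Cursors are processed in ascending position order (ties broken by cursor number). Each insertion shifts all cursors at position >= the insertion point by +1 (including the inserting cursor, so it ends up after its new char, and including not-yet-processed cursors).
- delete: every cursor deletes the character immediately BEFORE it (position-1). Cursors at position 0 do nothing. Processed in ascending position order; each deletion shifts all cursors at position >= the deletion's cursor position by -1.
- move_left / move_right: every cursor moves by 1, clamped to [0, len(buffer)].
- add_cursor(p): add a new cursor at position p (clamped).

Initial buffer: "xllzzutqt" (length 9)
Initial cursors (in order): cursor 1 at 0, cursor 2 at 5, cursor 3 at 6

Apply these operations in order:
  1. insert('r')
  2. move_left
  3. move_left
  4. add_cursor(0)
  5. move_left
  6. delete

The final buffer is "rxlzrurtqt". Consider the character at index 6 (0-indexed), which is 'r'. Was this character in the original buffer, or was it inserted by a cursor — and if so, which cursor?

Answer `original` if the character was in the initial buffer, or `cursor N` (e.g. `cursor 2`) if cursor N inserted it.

After op 1 (insert('r')): buffer="rxllzzrurtqt" (len 12), cursors c1@1 c2@7 c3@9, authorship 1.....2.3...
After op 2 (move_left): buffer="rxllzzrurtqt" (len 12), cursors c1@0 c2@6 c3@8, authorship 1.....2.3...
After op 3 (move_left): buffer="rxllzzrurtqt" (len 12), cursors c1@0 c2@5 c3@7, authorship 1.....2.3...
After op 4 (add_cursor(0)): buffer="rxllzzrurtqt" (len 12), cursors c1@0 c4@0 c2@5 c3@7, authorship 1.....2.3...
After op 5 (move_left): buffer="rxllzzrurtqt" (len 12), cursors c1@0 c4@0 c2@4 c3@6, authorship 1.....2.3...
After op 6 (delete): buffer="rxlzrurtqt" (len 10), cursors c1@0 c4@0 c2@3 c3@4, authorship 1...2.3...
Authorship (.=original, N=cursor N): 1 . . . 2 . 3 . . .
Index 6: author = 3

Answer: cursor 3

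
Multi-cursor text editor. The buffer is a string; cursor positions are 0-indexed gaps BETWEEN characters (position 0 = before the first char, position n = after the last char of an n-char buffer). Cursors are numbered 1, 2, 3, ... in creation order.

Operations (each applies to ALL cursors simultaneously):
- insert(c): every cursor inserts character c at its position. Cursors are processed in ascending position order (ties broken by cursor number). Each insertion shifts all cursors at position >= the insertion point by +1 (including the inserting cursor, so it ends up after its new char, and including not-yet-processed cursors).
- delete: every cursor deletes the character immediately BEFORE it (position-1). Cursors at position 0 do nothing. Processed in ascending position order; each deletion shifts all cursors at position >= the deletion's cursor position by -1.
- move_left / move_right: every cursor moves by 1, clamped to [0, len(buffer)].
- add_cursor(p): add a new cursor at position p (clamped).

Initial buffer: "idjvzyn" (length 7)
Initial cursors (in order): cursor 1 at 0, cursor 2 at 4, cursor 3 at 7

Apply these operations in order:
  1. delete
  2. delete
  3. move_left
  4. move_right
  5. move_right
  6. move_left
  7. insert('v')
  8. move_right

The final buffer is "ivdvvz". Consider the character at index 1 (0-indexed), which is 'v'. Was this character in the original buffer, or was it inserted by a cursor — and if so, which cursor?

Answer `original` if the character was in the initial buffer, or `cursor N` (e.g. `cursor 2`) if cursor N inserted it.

Answer: cursor 1

Derivation:
After op 1 (delete): buffer="idjzy" (len 5), cursors c1@0 c2@3 c3@5, authorship .....
After op 2 (delete): buffer="idz" (len 3), cursors c1@0 c2@2 c3@3, authorship ...
After op 3 (move_left): buffer="idz" (len 3), cursors c1@0 c2@1 c3@2, authorship ...
After op 4 (move_right): buffer="idz" (len 3), cursors c1@1 c2@2 c3@3, authorship ...
After op 5 (move_right): buffer="idz" (len 3), cursors c1@2 c2@3 c3@3, authorship ...
After op 6 (move_left): buffer="idz" (len 3), cursors c1@1 c2@2 c3@2, authorship ...
After op 7 (insert('v')): buffer="ivdvvz" (len 6), cursors c1@2 c2@5 c3@5, authorship .1.23.
After op 8 (move_right): buffer="ivdvvz" (len 6), cursors c1@3 c2@6 c3@6, authorship .1.23.
Authorship (.=original, N=cursor N): . 1 . 2 3 .
Index 1: author = 1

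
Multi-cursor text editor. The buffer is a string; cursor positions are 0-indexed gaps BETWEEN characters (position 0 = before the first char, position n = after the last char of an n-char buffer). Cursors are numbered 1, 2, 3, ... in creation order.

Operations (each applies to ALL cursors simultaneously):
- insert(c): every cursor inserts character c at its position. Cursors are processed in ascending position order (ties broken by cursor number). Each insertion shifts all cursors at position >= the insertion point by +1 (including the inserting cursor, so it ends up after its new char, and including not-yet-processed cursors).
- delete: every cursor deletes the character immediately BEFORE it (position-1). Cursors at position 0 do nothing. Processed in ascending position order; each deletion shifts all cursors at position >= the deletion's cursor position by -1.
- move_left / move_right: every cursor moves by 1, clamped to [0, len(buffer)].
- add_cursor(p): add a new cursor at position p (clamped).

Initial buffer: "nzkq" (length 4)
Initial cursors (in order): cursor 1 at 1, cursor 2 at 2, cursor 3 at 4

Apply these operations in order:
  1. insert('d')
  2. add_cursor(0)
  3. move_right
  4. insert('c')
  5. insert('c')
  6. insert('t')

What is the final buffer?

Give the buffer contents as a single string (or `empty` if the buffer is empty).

After op 1 (insert('d')): buffer="ndzdkqd" (len 7), cursors c1@2 c2@4 c3@7, authorship .1.2..3
After op 2 (add_cursor(0)): buffer="ndzdkqd" (len 7), cursors c4@0 c1@2 c2@4 c3@7, authorship .1.2..3
After op 3 (move_right): buffer="ndzdkqd" (len 7), cursors c4@1 c1@3 c2@5 c3@7, authorship .1.2..3
After op 4 (insert('c')): buffer="ncdzcdkcqdc" (len 11), cursors c4@2 c1@5 c2@8 c3@11, authorship .41.12.2.33
After op 5 (insert('c')): buffer="nccdzccdkccqdcc" (len 15), cursors c4@3 c1@7 c2@11 c3@15, authorship .441.112.22.333
After op 6 (insert('t')): buffer="ncctdzcctdkcctqdcct" (len 19), cursors c4@4 c1@9 c2@14 c3@19, authorship .4441.1112.222.3333

Answer: ncctdzcctdkcctqdcct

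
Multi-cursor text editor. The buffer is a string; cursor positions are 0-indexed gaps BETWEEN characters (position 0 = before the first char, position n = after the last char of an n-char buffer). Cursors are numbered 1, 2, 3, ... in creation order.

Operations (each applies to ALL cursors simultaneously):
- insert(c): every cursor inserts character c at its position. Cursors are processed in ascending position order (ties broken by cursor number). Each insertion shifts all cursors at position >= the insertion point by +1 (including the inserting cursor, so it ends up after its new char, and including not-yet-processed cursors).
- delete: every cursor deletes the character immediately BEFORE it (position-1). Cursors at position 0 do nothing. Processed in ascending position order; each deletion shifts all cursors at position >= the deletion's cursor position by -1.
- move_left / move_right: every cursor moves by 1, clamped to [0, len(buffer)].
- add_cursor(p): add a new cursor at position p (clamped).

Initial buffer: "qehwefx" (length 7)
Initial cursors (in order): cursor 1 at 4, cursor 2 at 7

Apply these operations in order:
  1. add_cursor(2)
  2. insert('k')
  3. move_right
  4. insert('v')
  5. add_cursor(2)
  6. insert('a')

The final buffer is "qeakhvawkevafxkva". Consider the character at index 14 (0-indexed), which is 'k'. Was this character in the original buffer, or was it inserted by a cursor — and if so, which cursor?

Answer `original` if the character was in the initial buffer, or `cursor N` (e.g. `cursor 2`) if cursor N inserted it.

Answer: cursor 2

Derivation:
After op 1 (add_cursor(2)): buffer="qehwefx" (len 7), cursors c3@2 c1@4 c2@7, authorship .......
After op 2 (insert('k')): buffer="qekhwkefxk" (len 10), cursors c3@3 c1@6 c2@10, authorship ..3..1...2
After op 3 (move_right): buffer="qekhwkefxk" (len 10), cursors c3@4 c1@7 c2@10, authorship ..3..1...2
After op 4 (insert('v')): buffer="qekhvwkevfxkv" (len 13), cursors c3@5 c1@9 c2@13, authorship ..3.3.1.1..22
After op 5 (add_cursor(2)): buffer="qekhvwkevfxkv" (len 13), cursors c4@2 c3@5 c1@9 c2@13, authorship ..3.3.1.1..22
After op 6 (insert('a')): buffer="qeakhvawkevafxkva" (len 17), cursors c4@3 c3@7 c1@12 c2@17, authorship ..43.33.1.11..222
Authorship (.=original, N=cursor N): . . 4 3 . 3 3 . 1 . 1 1 . . 2 2 2
Index 14: author = 2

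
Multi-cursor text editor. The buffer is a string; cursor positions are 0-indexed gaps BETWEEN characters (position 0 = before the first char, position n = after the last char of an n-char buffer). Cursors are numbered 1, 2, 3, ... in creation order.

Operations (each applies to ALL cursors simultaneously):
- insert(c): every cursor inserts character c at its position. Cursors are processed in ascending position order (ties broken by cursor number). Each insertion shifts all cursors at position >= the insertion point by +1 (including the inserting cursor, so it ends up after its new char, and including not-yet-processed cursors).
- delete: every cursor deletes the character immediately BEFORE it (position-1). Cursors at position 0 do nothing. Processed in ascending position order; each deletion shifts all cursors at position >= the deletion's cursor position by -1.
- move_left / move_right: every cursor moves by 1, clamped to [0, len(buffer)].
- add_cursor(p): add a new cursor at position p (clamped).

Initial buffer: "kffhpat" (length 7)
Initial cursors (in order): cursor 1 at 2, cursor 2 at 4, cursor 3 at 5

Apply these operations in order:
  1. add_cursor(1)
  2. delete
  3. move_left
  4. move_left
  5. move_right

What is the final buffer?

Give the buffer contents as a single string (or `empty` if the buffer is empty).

Answer: fat

Derivation:
After op 1 (add_cursor(1)): buffer="kffhpat" (len 7), cursors c4@1 c1@2 c2@4 c3@5, authorship .......
After op 2 (delete): buffer="fat" (len 3), cursors c1@0 c4@0 c2@1 c3@1, authorship ...
After op 3 (move_left): buffer="fat" (len 3), cursors c1@0 c2@0 c3@0 c4@0, authorship ...
After op 4 (move_left): buffer="fat" (len 3), cursors c1@0 c2@0 c3@0 c4@0, authorship ...
After op 5 (move_right): buffer="fat" (len 3), cursors c1@1 c2@1 c3@1 c4@1, authorship ...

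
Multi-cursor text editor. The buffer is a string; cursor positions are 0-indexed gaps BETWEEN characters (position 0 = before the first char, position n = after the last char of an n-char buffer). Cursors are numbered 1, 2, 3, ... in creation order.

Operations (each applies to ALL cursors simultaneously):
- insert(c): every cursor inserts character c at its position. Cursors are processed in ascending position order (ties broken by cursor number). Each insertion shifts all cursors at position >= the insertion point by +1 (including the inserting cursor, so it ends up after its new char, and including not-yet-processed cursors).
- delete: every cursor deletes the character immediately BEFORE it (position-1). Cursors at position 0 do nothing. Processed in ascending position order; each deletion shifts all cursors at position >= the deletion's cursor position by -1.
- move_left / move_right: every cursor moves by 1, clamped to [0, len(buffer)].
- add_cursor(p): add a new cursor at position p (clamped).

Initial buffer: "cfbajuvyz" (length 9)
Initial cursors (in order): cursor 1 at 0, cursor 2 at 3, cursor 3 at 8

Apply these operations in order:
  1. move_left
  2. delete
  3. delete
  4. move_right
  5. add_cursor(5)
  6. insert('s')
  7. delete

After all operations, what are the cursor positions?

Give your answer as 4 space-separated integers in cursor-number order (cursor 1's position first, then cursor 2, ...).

Answer: 1 1 4 5

Derivation:
After op 1 (move_left): buffer="cfbajuvyz" (len 9), cursors c1@0 c2@2 c3@7, authorship .........
After op 2 (delete): buffer="cbajuyz" (len 7), cursors c1@0 c2@1 c3@5, authorship .......
After op 3 (delete): buffer="bajyz" (len 5), cursors c1@0 c2@0 c3@3, authorship .....
After op 4 (move_right): buffer="bajyz" (len 5), cursors c1@1 c2@1 c3@4, authorship .....
After op 5 (add_cursor(5)): buffer="bajyz" (len 5), cursors c1@1 c2@1 c3@4 c4@5, authorship .....
After op 6 (insert('s')): buffer="bssajyszs" (len 9), cursors c1@3 c2@3 c3@7 c4@9, authorship .12...3.4
After op 7 (delete): buffer="bajyz" (len 5), cursors c1@1 c2@1 c3@4 c4@5, authorship .....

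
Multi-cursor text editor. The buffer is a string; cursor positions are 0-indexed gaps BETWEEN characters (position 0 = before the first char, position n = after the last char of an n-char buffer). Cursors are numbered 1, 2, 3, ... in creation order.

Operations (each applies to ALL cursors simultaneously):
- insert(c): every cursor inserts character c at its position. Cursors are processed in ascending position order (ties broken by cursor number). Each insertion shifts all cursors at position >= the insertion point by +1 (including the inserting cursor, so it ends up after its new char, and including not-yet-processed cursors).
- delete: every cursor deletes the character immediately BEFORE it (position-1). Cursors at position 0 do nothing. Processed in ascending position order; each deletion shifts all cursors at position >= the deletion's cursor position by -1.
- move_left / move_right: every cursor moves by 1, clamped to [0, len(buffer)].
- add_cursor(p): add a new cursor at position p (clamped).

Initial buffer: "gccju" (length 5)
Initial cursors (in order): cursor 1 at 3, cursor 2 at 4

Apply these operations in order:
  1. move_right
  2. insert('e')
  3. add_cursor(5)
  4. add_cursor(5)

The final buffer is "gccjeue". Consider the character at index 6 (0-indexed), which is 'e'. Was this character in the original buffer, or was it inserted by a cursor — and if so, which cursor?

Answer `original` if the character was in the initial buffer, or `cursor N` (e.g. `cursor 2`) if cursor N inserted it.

After op 1 (move_right): buffer="gccju" (len 5), cursors c1@4 c2@5, authorship .....
After op 2 (insert('e')): buffer="gccjeue" (len 7), cursors c1@5 c2@7, authorship ....1.2
After op 3 (add_cursor(5)): buffer="gccjeue" (len 7), cursors c1@5 c3@5 c2@7, authorship ....1.2
After op 4 (add_cursor(5)): buffer="gccjeue" (len 7), cursors c1@5 c3@5 c4@5 c2@7, authorship ....1.2
Authorship (.=original, N=cursor N): . . . . 1 . 2
Index 6: author = 2

Answer: cursor 2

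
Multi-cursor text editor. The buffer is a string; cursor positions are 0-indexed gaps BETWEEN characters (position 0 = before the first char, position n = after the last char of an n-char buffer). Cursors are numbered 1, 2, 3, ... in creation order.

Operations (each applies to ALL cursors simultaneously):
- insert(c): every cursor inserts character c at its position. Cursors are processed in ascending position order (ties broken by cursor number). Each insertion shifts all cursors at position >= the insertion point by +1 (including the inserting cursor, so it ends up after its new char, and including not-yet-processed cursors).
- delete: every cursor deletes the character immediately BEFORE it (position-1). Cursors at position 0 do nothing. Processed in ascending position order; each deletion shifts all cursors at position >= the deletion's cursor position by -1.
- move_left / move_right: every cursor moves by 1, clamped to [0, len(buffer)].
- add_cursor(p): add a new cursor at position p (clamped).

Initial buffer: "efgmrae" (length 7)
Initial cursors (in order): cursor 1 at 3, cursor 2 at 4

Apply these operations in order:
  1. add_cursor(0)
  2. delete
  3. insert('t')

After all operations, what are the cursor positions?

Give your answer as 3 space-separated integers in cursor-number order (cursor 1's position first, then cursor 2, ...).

Answer: 5 5 1

Derivation:
After op 1 (add_cursor(0)): buffer="efgmrae" (len 7), cursors c3@0 c1@3 c2@4, authorship .......
After op 2 (delete): buffer="efrae" (len 5), cursors c3@0 c1@2 c2@2, authorship .....
After op 3 (insert('t')): buffer="tefttrae" (len 8), cursors c3@1 c1@5 c2@5, authorship 3..12...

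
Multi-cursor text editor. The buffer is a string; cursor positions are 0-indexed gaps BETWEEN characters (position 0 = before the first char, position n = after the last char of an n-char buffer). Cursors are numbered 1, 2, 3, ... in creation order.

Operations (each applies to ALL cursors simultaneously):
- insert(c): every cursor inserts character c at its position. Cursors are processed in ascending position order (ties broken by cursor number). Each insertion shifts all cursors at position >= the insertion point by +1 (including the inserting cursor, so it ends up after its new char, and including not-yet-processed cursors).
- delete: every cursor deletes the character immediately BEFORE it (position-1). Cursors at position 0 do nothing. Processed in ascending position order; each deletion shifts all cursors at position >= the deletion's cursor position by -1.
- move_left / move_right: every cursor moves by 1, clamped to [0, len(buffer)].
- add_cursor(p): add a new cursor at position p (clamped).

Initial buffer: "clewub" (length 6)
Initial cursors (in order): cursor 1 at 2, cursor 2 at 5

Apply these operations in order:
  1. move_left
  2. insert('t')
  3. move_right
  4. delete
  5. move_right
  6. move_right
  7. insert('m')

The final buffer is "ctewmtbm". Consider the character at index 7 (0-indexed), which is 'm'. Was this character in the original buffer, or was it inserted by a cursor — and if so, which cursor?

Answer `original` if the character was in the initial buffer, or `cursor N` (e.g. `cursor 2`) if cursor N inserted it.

Answer: cursor 2

Derivation:
After op 1 (move_left): buffer="clewub" (len 6), cursors c1@1 c2@4, authorship ......
After op 2 (insert('t')): buffer="ctlewtub" (len 8), cursors c1@2 c2@6, authorship .1...2..
After op 3 (move_right): buffer="ctlewtub" (len 8), cursors c1@3 c2@7, authorship .1...2..
After op 4 (delete): buffer="ctewtb" (len 6), cursors c1@2 c2@5, authorship .1..2.
After op 5 (move_right): buffer="ctewtb" (len 6), cursors c1@3 c2@6, authorship .1..2.
After op 6 (move_right): buffer="ctewtb" (len 6), cursors c1@4 c2@6, authorship .1..2.
After op 7 (insert('m')): buffer="ctewmtbm" (len 8), cursors c1@5 c2@8, authorship .1..12.2
Authorship (.=original, N=cursor N): . 1 . . 1 2 . 2
Index 7: author = 2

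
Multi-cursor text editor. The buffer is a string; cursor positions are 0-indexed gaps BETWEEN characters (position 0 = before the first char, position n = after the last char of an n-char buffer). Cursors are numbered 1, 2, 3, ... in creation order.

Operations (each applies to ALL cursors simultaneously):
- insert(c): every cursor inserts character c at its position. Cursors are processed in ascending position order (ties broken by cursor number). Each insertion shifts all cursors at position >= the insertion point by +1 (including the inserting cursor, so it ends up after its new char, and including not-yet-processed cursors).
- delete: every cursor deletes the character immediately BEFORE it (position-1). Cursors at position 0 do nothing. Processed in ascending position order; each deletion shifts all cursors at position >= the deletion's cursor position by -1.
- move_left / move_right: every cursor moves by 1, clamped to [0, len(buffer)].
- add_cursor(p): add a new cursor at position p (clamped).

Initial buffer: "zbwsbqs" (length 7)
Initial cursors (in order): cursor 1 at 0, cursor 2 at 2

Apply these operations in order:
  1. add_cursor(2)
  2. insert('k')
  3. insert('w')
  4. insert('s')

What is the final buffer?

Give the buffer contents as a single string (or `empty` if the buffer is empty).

Answer: kwszbkkwwsswsbqs

Derivation:
After op 1 (add_cursor(2)): buffer="zbwsbqs" (len 7), cursors c1@0 c2@2 c3@2, authorship .......
After op 2 (insert('k')): buffer="kzbkkwsbqs" (len 10), cursors c1@1 c2@5 c3@5, authorship 1..23.....
After op 3 (insert('w')): buffer="kwzbkkwwwsbqs" (len 13), cursors c1@2 c2@8 c3@8, authorship 11..2323.....
After op 4 (insert('s')): buffer="kwszbkkwwsswsbqs" (len 16), cursors c1@3 c2@11 c3@11, authorship 111..232323.....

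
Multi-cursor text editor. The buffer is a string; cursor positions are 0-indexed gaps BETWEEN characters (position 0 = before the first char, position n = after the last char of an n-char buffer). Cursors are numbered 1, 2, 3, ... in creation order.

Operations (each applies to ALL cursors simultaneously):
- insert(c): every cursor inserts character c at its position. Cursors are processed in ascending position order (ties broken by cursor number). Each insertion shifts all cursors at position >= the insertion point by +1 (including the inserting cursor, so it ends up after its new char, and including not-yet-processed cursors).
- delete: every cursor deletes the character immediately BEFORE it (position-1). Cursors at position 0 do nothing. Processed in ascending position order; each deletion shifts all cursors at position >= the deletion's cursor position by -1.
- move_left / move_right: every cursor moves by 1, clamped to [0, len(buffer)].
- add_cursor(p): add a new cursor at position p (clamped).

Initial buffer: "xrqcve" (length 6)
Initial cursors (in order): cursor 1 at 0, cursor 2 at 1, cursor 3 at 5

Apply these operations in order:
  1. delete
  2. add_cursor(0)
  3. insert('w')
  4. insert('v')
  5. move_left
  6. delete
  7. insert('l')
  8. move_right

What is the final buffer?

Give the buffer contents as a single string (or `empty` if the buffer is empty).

After op 1 (delete): buffer="rqce" (len 4), cursors c1@0 c2@0 c3@3, authorship ....
After op 2 (add_cursor(0)): buffer="rqce" (len 4), cursors c1@0 c2@0 c4@0 c3@3, authorship ....
After op 3 (insert('w')): buffer="wwwrqcwe" (len 8), cursors c1@3 c2@3 c4@3 c3@7, authorship 124...3.
After op 4 (insert('v')): buffer="wwwvvvrqcwve" (len 12), cursors c1@6 c2@6 c4@6 c3@11, authorship 124124...33.
After op 5 (move_left): buffer="wwwvvvrqcwve" (len 12), cursors c1@5 c2@5 c4@5 c3@10, authorship 124124...33.
After op 6 (delete): buffer="wwvrqcve" (len 8), cursors c1@2 c2@2 c4@2 c3@6, authorship 124...3.
After op 7 (insert('l')): buffer="wwlllvrqclve" (len 12), cursors c1@5 c2@5 c4@5 c3@10, authorship 121244...33.
After op 8 (move_right): buffer="wwlllvrqclve" (len 12), cursors c1@6 c2@6 c4@6 c3@11, authorship 121244...33.

Answer: wwlllvrqclve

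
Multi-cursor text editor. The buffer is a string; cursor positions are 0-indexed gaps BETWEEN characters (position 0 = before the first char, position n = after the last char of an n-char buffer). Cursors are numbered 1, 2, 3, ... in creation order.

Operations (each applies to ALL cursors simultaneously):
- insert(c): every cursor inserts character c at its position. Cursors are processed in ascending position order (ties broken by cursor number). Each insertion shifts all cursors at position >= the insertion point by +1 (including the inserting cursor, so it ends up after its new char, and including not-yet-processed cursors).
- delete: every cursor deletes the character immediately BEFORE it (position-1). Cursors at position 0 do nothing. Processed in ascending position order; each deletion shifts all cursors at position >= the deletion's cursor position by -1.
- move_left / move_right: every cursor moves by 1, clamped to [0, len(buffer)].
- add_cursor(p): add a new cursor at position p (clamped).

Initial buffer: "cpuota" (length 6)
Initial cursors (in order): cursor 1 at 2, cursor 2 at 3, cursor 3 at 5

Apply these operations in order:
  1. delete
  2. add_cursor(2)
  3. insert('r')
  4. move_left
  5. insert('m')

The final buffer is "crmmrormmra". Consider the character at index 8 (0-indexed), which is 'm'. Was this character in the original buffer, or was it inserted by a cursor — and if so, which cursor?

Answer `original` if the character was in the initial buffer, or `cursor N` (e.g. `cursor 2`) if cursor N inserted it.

Answer: cursor 4

Derivation:
After op 1 (delete): buffer="coa" (len 3), cursors c1@1 c2@1 c3@2, authorship ...
After op 2 (add_cursor(2)): buffer="coa" (len 3), cursors c1@1 c2@1 c3@2 c4@2, authorship ...
After op 3 (insert('r')): buffer="crrorra" (len 7), cursors c1@3 c2@3 c3@6 c4@6, authorship .12.34.
After op 4 (move_left): buffer="crrorra" (len 7), cursors c1@2 c2@2 c3@5 c4@5, authorship .12.34.
After op 5 (insert('m')): buffer="crmmrormmra" (len 11), cursors c1@4 c2@4 c3@9 c4@9, authorship .1122.3344.
Authorship (.=original, N=cursor N): . 1 1 2 2 . 3 3 4 4 .
Index 8: author = 4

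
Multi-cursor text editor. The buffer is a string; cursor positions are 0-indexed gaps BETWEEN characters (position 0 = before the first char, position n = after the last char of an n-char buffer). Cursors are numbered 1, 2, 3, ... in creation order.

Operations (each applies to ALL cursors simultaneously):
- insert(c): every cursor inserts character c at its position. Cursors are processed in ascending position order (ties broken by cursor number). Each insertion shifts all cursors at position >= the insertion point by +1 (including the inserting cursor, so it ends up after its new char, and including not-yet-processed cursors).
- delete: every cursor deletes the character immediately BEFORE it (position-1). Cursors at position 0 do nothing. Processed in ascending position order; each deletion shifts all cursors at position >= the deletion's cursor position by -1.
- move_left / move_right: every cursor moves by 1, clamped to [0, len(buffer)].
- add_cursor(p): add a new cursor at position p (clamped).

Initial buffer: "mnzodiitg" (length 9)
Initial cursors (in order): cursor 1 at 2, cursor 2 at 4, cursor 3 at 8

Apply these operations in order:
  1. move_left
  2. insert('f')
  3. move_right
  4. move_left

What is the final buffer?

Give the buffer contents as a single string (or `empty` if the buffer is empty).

Answer: mfnzfodiiftg

Derivation:
After op 1 (move_left): buffer="mnzodiitg" (len 9), cursors c1@1 c2@3 c3@7, authorship .........
After op 2 (insert('f')): buffer="mfnzfodiiftg" (len 12), cursors c1@2 c2@5 c3@10, authorship .1..2....3..
After op 3 (move_right): buffer="mfnzfodiiftg" (len 12), cursors c1@3 c2@6 c3@11, authorship .1..2....3..
After op 4 (move_left): buffer="mfnzfodiiftg" (len 12), cursors c1@2 c2@5 c3@10, authorship .1..2....3..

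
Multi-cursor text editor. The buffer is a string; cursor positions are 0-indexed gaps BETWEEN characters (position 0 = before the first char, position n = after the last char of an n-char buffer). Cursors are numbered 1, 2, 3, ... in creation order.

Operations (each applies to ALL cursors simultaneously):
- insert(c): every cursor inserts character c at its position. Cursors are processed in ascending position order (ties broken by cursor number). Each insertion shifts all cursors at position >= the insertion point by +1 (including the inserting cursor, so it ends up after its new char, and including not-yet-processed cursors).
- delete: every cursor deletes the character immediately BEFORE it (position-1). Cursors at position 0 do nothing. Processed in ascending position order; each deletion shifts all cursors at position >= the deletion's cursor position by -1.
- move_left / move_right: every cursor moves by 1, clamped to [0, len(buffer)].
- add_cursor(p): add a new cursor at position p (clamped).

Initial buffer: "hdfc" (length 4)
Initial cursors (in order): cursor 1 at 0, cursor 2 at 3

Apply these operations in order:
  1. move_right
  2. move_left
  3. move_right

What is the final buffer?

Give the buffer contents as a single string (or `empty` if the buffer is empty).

Answer: hdfc

Derivation:
After op 1 (move_right): buffer="hdfc" (len 4), cursors c1@1 c2@4, authorship ....
After op 2 (move_left): buffer="hdfc" (len 4), cursors c1@0 c2@3, authorship ....
After op 3 (move_right): buffer="hdfc" (len 4), cursors c1@1 c2@4, authorship ....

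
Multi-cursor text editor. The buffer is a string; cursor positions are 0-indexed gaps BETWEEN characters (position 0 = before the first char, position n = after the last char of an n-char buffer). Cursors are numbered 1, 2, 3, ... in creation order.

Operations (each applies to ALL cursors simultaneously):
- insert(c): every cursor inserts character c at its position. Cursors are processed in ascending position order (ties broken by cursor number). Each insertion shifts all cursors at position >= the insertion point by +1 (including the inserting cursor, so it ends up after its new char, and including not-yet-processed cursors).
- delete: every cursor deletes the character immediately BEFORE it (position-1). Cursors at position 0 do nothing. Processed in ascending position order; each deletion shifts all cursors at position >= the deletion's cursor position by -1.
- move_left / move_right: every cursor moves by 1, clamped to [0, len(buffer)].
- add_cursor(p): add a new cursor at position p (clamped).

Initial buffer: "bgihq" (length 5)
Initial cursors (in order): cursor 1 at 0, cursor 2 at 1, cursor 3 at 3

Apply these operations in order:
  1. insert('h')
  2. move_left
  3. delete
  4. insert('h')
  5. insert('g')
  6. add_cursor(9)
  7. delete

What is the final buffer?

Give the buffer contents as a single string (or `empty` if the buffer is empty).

Answer: hhhhghhq

Derivation:
After op 1 (insert('h')): buffer="hbhgihhq" (len 8), cursors c1@1 c2@3 c3@6, authorship 1.2..3..
After op 2 (move_left): buffer="hbhgihhq" (len 8), cursors c1@0 c2@2 c3@5, authorship 1.2..3..
After op 3 (delete): buffer="hhghhq" (len 6), cursors c1@0 c2@1 c3@3, authorship 12.3..
After op 4 (insert('h')): buffer="hhhhghhhq" (len 9), cursors c1@1 c2@3 c3@6, authorship 1122.33..
After op 5 (insert('g')): buffer="hghhghghghhq" (len 12), cursors c1@2 c2@5 c3@9, authorship 111222.333..
After op 6 (add_cursor(9)): buffer="hghhghghghhq" (len 12), cursors c1@2 c2@5 c3@9 c4@9, authorship 111222.333..
After op 7 (delete): buffer="hhhhghhq" (len 8), cursors c1@1 c2@3 c3@5 c4@5, authorship 1122.3..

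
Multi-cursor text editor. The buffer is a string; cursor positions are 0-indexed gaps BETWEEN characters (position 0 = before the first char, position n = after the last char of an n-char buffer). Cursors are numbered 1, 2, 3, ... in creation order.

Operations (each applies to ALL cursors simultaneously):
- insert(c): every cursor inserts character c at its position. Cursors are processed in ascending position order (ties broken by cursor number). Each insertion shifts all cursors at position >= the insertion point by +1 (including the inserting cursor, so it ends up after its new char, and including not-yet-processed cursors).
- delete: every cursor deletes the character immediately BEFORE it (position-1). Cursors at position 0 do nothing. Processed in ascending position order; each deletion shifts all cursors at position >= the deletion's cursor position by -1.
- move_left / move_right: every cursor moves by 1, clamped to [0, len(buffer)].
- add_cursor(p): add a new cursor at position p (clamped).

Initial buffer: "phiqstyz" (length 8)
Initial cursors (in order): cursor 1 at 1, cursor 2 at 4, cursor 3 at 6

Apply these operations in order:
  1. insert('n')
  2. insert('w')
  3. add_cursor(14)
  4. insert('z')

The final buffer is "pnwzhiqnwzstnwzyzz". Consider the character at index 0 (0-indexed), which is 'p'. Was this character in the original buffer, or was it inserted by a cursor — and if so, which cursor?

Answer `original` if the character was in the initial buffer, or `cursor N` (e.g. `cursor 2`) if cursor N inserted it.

Answer: original

Derivation:
After op 1 (insert('n')): buffer="pnhiqnstnyz" (len 11), cursors c1@2 c2@6 c3@9, authorship .1...2..3..
After op 2 (insert('w')): buffer="pnwhiqnwstnwyz" (len 14), cursors c1@3 c2@8 c3@12, authorship .11...22..33..
After op 3 (add_cursor(14)): buffer="pnwhiqnwstnwyz" (len 14), cursors c1@3 c2@8 c3@12 c4@14, authorship .11...22..33..
After op 4 (insert('z')): buffer="pnwzhiqnwzstnwzyzz" (len 18), cursors c1@4 c2@10 c3@15 c4@18, authorship .111...222..333..4
Authorship (.=original, N=cursor N): . 1 1 1 . . . 2 2 2 . . 3 3 3 . . 4
Index 0: author = original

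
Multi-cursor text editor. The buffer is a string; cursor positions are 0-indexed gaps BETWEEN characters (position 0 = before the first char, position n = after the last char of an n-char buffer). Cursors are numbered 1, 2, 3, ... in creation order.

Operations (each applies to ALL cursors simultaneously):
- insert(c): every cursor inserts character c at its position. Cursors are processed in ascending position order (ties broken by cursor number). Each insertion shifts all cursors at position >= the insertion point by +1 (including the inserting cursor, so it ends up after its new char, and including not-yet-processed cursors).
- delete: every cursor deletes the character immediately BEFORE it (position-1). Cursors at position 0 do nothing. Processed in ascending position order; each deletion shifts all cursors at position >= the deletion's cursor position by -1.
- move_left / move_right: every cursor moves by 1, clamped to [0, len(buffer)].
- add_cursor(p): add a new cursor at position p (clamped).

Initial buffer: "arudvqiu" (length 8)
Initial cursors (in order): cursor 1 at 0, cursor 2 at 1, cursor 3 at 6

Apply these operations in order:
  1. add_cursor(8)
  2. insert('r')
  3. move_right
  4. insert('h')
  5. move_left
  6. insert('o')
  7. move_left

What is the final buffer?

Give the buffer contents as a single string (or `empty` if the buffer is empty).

Answer: raohrrohudvqriohuroh

Derivation:
After op 1 (add_cursor(8)): buffer="arudvqiu" (len 8), cursors c1@0 c2@1 c3@6 c4@8, authorship ........
After op 2 (insert('r')): buffer="rarrudvqriur" (len 12), cursors c1@1 c2@3 c3@9 c4@12, authorship 1.2.....3..4
After op 3 (move_right): buffer="rarrudvqriur" (len 12), cursors c1@2 c2@4 c3@10 c4@12, authorship 1.2.....3..4
After op 4 (insert('h')): buffer="rahrrhudvqrihurh" (len 16), cursors c1@3 c2@6 c3@13 c4@16, authorship 1.12.2....3.3.44
After op 5 (move_left): buffer="rahrrhudvqrihurh" (len 16), cursors c1@2 c2@5 c3@12 c4@15, authorship 1.12.2....3.3.44
After op 6 (insert('o')): buffer="raohrrohudvqriohuroh" (len 20), cursors c1@3 c2@7 c3@15 c4@19, authorship 1.112.22....3.33.444
After op 7 (move_left): buffer="raohrrohudvqriohuroh" (len 20), cursors c1@2 c2@6 c3@14 c4@18, authorship 1.112.22....3.33.444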